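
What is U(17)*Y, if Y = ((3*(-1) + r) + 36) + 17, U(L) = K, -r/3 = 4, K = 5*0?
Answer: 0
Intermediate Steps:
K = 0
r = -12 (r = -3*4 = -12)
U(L) = 0
Y = 38 (Y = ((3*(-1) - 12) + 36) + 17 = ((-3 - 12) + 36) + 17 = (-15 + 36) + 17 = 21 + 17 = 38)
U(17)*Y = 0*38 = 0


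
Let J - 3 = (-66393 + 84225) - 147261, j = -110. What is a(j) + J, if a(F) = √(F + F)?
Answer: -129426 + 2*I*√55 ≈ -1.2943e+5 + 14.832*I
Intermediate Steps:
a(F) = √2*√F (a(F) = √(2*F) = √2*√F)
J = -129426 (J = 3 + ((-66393 + 84225) - 147261) = 3 + (17832 - 147261) = 3 - 129429 = -129426)
a(j) + J = √2*√(-110) - 129426 = √2*(I*√110) - 129426 = 2*I*√55 - 129426 = -129426 + 2*I*√55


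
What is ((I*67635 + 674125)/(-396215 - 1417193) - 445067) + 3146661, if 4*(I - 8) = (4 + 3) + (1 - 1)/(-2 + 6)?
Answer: 19596363355143/7253632 ≈ 2.7016e+6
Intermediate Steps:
I = 39/4 (I = 8 + ((4 + 3) + (1 - 1)/(-2 + 6))/4 = 8 + (7 + 0/4)/4 = 8 + (7 + 0*(1/4))/4 = 8 + (7 + 0)/4 = 8 + (1/4)*7 = 8 + 7/4 = 39/4 ≈ 9.7500)
((I*67635 + 674125)/(-396215 - 1417193) - 445067) + 3146661 = (((39/4)*67635 + 674125)/(-396215 - 1417193) - 445067) + 3146661 = ((2637765/4 + 674125)/(-1813408) - 445067) + 3146661 = ((5334265/4)*(-1/1813408) - 445067) + 3146661 = (-5334265/7253632 - 445067) + 3146661 = -3228357567609/7253632 + 3146661 = 19596363355143/7253632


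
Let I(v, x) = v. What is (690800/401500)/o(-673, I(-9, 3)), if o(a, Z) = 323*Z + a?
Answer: -157/326675 ≈ -0.00048060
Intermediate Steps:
o(a, Z) = a + 323*Z
(690800/401500)/o(-673, I(-9, 3)) = (690800/401500)/(-673 + 323*(-9)) = (690800*(1/401500))/(-673 - 2907) = (628/365)/(-3580) = (628/365)*(-1/3580) = -157/326675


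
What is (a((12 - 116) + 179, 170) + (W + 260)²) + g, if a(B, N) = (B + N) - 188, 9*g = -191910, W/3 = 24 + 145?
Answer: 1701068/3 ≈ 5.6702e+5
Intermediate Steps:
W = 507 (W = 3*(24 + 145) = 3*169 = 507)
g = -63970/3 (g = (⅑)*(-191910) = -63970/3 ≈ -21323.)
a(B, N) = -188 + B + N
(a((12 - 116) + 179, 170) + (W + 260)²) + g = ((-188 + ((12 - 116) + 179) + 170) + (507 + 260)²) - 63970/3 = ((-188 + (-104 + 179) + 170) + 767²) - 63970/3 = ((-188 + 75 + 170) + 588289) - 63970/3 = (57 + 588289) - 63970/3 = 588346 - 63970/3 = 1701068/3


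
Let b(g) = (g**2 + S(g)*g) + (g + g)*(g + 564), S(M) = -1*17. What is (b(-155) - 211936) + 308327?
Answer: -3739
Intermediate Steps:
S(M) = -17
b(g) = g**2 - 17*g + 2*g*(564 + g) (b(g) = (g**2 - 17*g) + (g + g)*(g + 564) = (g**2 - 17*g) + (2*g)*(564 + g) = (g**2 - 17*g) + 2*g*(564 + g) = g**2 - 17*g + 2*g*(564 + g))
(b(-155) - 211936) + 308327 = (-155*(1111 + 3*(-155)) - 211936) + 308327 = (-155*(1111 - 465) - 211936) + 308327 = (-155*646 - 211936) + 308327 = (-100130 - 211936) + 308327 = -312066 + 308327 = -3739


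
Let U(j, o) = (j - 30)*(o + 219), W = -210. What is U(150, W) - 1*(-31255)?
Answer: 32335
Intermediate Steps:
U(j, o) = (-30 + j)*(219 + o)
U(150, W) - 1*(-31255) = (-6570 - 30*(-210) + 219*150 + 150*(-210)) - 1*(-31255) = (-6570 + 6300 + 32850 - 31500) + 31255 = 1080 + 31255 = 32335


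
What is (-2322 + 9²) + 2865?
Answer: 624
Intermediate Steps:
(-2322 + 9²) + 2865 = (-2322 + 81) + 2865 = -2241 + 2865 = 624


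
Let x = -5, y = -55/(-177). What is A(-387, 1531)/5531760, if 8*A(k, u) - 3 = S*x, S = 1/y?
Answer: -1/3380520 ≈ -2.9581e-7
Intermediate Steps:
y = 55/177 (y = -55*(-1/177) = 55/177 ≈ 0.31073)
S = 177/55 (S = 1/(55/177) = 177/55 ≈ 3.2182)
A(k, u) = -18/11 (A(k, u) = 3/8 + ((177/55)*(-5))/8 = 3/8 + (1/8)*(-177/11) = 3/8 - 177/88 = -18/11)
A(-387, 1531)/5531760 = -18/11/5531760 = -18/11*1/5531760 = -1/3380520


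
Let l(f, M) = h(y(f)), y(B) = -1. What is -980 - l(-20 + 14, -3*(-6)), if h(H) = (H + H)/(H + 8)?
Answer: -6858/7 ≈ -979.71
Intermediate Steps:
h(H) = 2*H/(8 + H) (h(H) = (2*H)/(8 + H) = 2*H/(8 + H))
l(f, M) = -2/7 (l(f, M) = 2*(-1)/(8 - 1) = 2*(-1)/7 = 2*(-1)*(1/7) = -2/7)
-980 - l(-20 + 14, -3*(-6)) = -980 - 1*(-2/7) = -980 + 2/7 = -6858/7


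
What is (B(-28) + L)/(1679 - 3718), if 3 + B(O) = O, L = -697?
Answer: 728/2039 ≈ 0.35704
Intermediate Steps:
B(O) = -3 + O
(B(-28) + L)/(1679 - 3718) = ((-3 - 28) - 697)/(1679 - 3718) = (-31 - 697)/(-2039) = -728*(-1/2039) = 728/2039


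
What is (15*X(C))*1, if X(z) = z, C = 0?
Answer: 0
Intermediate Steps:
(15*X(C))*1 = (15*0)*1 = 0*1 = 0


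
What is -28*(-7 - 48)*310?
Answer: 477400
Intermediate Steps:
-28*(-7 - 48)*310 = -28*(-55)*310 = 1540*310 = 477400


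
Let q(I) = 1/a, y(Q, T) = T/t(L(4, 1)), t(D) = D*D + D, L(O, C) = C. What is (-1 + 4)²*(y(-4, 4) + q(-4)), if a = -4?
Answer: 63/4 ≈ 15.750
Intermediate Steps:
t(D) = D + D² (t(D) = D² + D = D + D²)
y(Q, T) = T/2 (y(Q, T) = T/((1*(1 + 1))) = T/((1*2)) = T/2)
q(I) = -¼ (q(I) = 1/(-4) = -¼)
(-1 + 4)²*(y(-4, 4) + q(-4)) = (-1 + 4)²*((½)*4 - ¼) = 3²*(2 - ¼) = 9*(7/4) = 63/4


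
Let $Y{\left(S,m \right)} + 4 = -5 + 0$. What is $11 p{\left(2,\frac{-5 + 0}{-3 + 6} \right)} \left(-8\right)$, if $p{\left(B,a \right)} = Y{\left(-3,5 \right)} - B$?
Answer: $968$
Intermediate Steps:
$Y{\left(S,m \right)} = -9$ ($Y{\left(S,m \right)} = -4 + \left(-5 + 0\right) = -4 - 5 = -9$)
$p{\left(B,a \right)} = -9 - B$
$11 p{\left(2,\frac{-5 + 0}{-3 + 6} \right)} \left(-8\right) = 11 \left(-9 - 2\right) \left(-8\right) = 11 \left(-11\right) \left(-8\right) = \left(-121\right) \left(-8\right) = 968$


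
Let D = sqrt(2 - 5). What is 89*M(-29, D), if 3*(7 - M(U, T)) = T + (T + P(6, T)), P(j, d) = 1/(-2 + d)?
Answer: 89*(25*sqrt(3) + 37*I)/(3*(sqrt(3) + 2*I)) ≈ 631.48 - 95.428*I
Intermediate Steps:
D = I*sqrt(3) (D = sqrt(-3) = I*sqrt(3) ≈ 1.732*I)
M(U, T) = 7 - 2*T/3 - 1/(3*(-2 + T)) (M(U, T) = 7 - (T + (T + 1/(-2 + T)))/3 = 7 - (1/(-2 + T) + 2*T)/3 = 7 + (-2*T/3 - 1/(3*(-2 + T))) = 7 - 2*T/3 - 1/(3*(-2 + T)))
89*M(-29, D) = 89*((-1 + (-2 + I*sqrt(3))*(21 - 2*I*sqrt(3)))/(3*(-2 + I*sqrt(3)))) = 89*(-1 + (-2 + I*sqrt(3))*(21 - 2*I*sqrt(3)))/(3*(-2 + I*sqrt(3)))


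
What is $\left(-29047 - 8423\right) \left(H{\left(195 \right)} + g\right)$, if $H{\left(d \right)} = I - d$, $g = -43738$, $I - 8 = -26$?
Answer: $1646843970$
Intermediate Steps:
$I = -18$ ($I = 8 - 26 = -18$)
$H{\left(d \right)} = -18 - d$
$\left(-29047 - 8423\right) \left(H{\left(195 \right)} + g\right) = \left(-29047 - 8423\right) \left(\left(-18 - 195\right) - 43738\right) = - 37470 \left(\left(-18 - 195\right) - 43738\right) = - 37470 \left(-213 - 43738\right) = \left(-37470\right) \left(-43951\right) = 1646843970$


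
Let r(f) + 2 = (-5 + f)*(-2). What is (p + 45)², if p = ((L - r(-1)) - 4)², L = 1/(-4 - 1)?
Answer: 38019556/625 ≈ 60831.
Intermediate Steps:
r(f) = 8 - 2*f (r(f) = -2 + (-5 + f)*(-2) = -2 + (10 - 2*f) = 8 - 2*f)
L = -⅕ (L = 1/(-5) = -⅕ ≈ -0.20000)
p = 5041/25 (p = ((-⅕ - (8 - 2*(-1))) - 4)² = ((-⅕ - (8 + 2)) - 4)² = ((-⅕ - 1*10) - 4)² = ((-⅕ - 10) - 4)² = (-51/5 - 4)² = (-71/5)² = 5041/25 ≈ 201.64)
(p + 45)² = (5041/25 + 45)² = (6166/25)² = 38019556/625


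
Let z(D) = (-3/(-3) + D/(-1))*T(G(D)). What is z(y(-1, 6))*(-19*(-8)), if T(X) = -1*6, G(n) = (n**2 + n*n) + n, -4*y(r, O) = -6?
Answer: 456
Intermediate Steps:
y(r, O) = 3/2 (y(r, O) = -1/4*(-6) = 3/2)
G(n) = n + 2*n**2 (G(n) = (n**2 + n**2) + n = 2*n**2 + n = n + 2*n**2)
T(X) = -6
z(D) = -6 + 6*D (z(D) = (-3/(-3) + D/(-1))*(-6) = (-3*(-1/3) + D*(-1))*(-6) = (1 - D)*(-6) = -6 + 6*D)
z(y(-1, 6))*(-19*(-8)) = (-6 + 6*(3/2))*(-19*(-8)) = (-6 + 9)*152 = 3*152 = 456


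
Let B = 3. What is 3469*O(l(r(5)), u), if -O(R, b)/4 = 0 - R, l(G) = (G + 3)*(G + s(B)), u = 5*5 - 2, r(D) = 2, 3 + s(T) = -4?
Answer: -346900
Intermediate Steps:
s(T) = -7 (s(T) = -3 - 4 = -7)
u = 23 (u = 25 - 2 = 23)
l(G) = (-7 + G)*(3 + G) (l(G) = (G + 3)*(G - 7) = (3 + G)*(-7 + G) = (-7 + G)*(3 + G))
O(R, b) = 4*R (O(R, b) = -4*(0 - R) = -(-4)*R = 4*R)
3469*O(l(r(5)), u) = 3469*(4*(-21 + 2² - 4*2)) = 3469*(4*(-21 + 4 - 8)) = 3469*(4*(-25)) = 3469*(-100) = -346900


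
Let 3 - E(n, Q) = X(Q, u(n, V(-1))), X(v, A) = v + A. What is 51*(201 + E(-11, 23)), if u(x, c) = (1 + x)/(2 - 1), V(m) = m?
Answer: 9741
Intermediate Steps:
u(x, c) = 1 + x (u(x, c) = (1 + x)/1 = (1 + x)*1 = 1 + x)
X(v, A) = A + v
E(n, Q) = 2 - Q - n (E(n, Q) = 3 - ((1 + n) + Q) = 3 - (1 + Q + n) = 3 + (-1 - Q - n) = 2 - Q - n)
51*(201 + E(-11, 23)) = 51*(201 + (2 - 1*23 - 1*(-11))) = 51*(201 + (2 - 23 + 11)) = 51*(201 - 10) = 51*191 = 9741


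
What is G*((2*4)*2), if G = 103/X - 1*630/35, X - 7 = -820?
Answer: -235792/813 ≈ -290.03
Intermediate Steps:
X = -813 (X = 7 - 820 = -813)
G = -14737/813 (G = 103/(-813) - 1*630/35 = 103*(-1/813) - 630*1/35 = -103/813 - 18 = -14737/813 ≈ -18.127)
G*((2*4)*2) = -14737*2*4*2/813 = -117896*2/813 = -14737/813*16 = -235792/813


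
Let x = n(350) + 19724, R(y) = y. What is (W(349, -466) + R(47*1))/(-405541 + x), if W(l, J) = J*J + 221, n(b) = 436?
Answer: -217424/385381 ≈ -0.56418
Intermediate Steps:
W(l, J) = 221 + J² (W(l, J) = J² + 221 = 221 + J²)
x = 20160 (x = 436 + 19724 = 20160)
(W(349, -466) + R(47*1))/(-405541 + x) = ((221 + (-466)²) + 47*1)/(-405541 + 20160) = ((221 + 217156) + 47)/(-385381) = (217377 + 47)*(-1/385381) = 217424*(-1/385381) = -217424/385381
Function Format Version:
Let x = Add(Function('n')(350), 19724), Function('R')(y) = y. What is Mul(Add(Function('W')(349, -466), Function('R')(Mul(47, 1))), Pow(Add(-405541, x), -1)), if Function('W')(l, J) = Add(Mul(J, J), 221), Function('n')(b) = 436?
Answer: Rational(-217424, 385381) ≈ -0.56418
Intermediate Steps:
Function('W')(l, J) = Add(221, Pow(J, 2)) (Function('W')(l, J) = Add(Pow(J, 2), 221) = Add(221, Pow(J, 2)))
x = 20160 (x = Add(436, 19724) = 20160)
Mul(Add(Function('W')(349, -466), Function('R')(Mul(47, 1))), Pow(Add(-405541, x), -1)) = Mul(Add(Add(221, Pow(-466, 2)), Mul(47, 1)), Pow(Add(-405541, 20160), -1)) = Mul(Add(Add(221, 217156), 47), Pow(-385381, -1)) = Mul(Add(217377, 47), Rational(-1, 385381)) = Mul(217424, Rational(-1, 385381)) = Rational(-217424, 385381)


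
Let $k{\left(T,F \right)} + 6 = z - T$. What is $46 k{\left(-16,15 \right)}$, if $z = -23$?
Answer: $-598$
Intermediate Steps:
$k{\left(T,F \right)} = -29 - T$ ($k{\left(T,F \right)} = -6 - \left(23 + T\right) = -29 - T$)
$46 k{\left(-16,15 \right)} = 46 \left(-29 - -16\right) = 46 \left(-29 + 16\right) = 46 \left(-13\right) = -598$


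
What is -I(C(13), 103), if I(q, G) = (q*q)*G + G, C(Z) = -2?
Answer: -515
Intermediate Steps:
I(q, G) = G + G*q² (I(q, G) = q²*G + G = G*q² + G = G + G*q²)
-I(C(13), 103) = -103*(1 + (-2)²) = -103*(1 + 4) = -103*5 = -1*515 = -515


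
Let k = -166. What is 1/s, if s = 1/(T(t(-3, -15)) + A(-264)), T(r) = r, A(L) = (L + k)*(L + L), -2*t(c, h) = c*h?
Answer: 454035/2 ≈ 2.2702e+5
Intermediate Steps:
t(c, h) = -c*h/2
A(L) = 2*L*(-166 + L) (A(L) = (L - 166)*(L + L) = (-166 + L)*(2*L) = 2*L*(-166 + L))
s = 2/454035 (s = 1/(-½*(-3)*(-15) + 2*(-264)*(-166 - 264)) = 1/(-45/2 + 2*(-264)*(-430)) = 1/(-45/2 + 227040) = 1/(454035/2) = 2/454035 ≈ 4.4049e-6)
1/s = 1/(2/454035) = 454035/2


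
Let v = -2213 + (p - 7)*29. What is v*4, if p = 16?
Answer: -7808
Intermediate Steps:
v = -1952 (v = -2213 + (16 - 7)*29 = -2213 + 9*29 = -2213 + 261 = -1952)
v*4 = -1952*4 = -7808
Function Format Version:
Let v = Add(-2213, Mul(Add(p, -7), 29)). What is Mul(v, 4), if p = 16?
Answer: -7808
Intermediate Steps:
v = -1952 (v = Add(-2213, Mul(Add(16, -7), 29)) = Add(-2213, Mul(9, 29)) = Add(-2213, 261) = -1952)
Mul(v, 4) = Mul(-1952, 4) = -7808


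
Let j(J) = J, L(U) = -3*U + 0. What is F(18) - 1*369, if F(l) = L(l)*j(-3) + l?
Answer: -189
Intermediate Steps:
L(U) = -3*U
F(l) = 10*l (F(l) = -3*l*(-3) + l = 9*l + l = 10*l)
F(18) - 1*369 = 10*18 - 1*369 = 180 - 369 = -189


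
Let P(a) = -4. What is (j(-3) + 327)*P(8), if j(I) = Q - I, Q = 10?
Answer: -1360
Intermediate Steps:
j(I) = 10 - I
(j(-3) + 327)*P(8) = ((10 - 1*(-3)) + 327)*(-4) = ((10 + 3) + 327)*(-4) = (13 + 327)*(-4) = 340*(-4) = -1360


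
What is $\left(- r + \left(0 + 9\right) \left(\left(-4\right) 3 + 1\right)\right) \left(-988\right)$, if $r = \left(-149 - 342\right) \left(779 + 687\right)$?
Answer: $-711070516$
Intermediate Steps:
$r = -719806$ ($r = \left(-491\right) 1466 = -719806$)
$\left(- r + \left(0 + 9\right) \left(\left(-4\right) 3 + 1\right)\right) \left(-988\right) = \left(\left(-1\right) \left(-719806\right) + \left(0 + 9\right) \left(\left(-4\right) 3 + 1\right)\right) \left(-988\right) = \left(719806 + 9 \left(-12 + 1\right)\right) \left(-988\right) = \left(719806 + 9 \left(-11\right)\right) \left(-988\right) = \left(719806 - 99\right) \left(-988\right) = 719707 \left(-988\right) = -711070516$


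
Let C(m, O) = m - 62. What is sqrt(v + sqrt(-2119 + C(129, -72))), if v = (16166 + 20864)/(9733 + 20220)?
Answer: sqrt(22635910 + 109859046*I*sqrt(57))/4279 ≈ 4.8245 + 4.6947*I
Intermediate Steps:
C(m, O) = -62 + m
v = 5290/4279 (v = 37030/29953 = 37030*(1/29953) = 5290/4279 ≈ 1.2363)
sqrt(v + sqrt(-2119 + C(129, -72))) = sqrt(5290/4279 + sqrt(-2119 + (-62 + 129))) = sqrt(5290/4279 + sqrt(-2119 + 67)) = sqrt(5290/4279 + sqrt(-2052)) = sqrt(5290/4279 + 6*I*sqrt(57))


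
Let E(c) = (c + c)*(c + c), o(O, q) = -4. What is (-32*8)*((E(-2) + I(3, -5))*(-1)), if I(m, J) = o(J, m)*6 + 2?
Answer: -1536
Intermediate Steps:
I(m, J) = -22 (I(m, J) = -4*6 + 2 = -24 + 2 = -22)
E(c) = 4*c² (E(c) = (2*c)*(2*c) = 4*c²)
(-32*8)*((E(-2) + I(3, -5))*(-1)) = (-32*8)*((4*(-2)² - 22)*(-1)) = -256*(4*4 - 22)*(-1) = -256*(16 - 22)*(-1) = -(-1536)*(-1) = -256*6 = -1536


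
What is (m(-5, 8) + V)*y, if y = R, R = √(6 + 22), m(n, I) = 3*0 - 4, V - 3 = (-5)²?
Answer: 48*√7 ≈ 127.00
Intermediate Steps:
V = 28 (V = 3 + (-5)² = 3 + 25 = 28)
m(n, I) = -4 (m(n, I) = 0 - 4 = -4)
R = 2*√7 (R = √28 = 2*√7 ≈ 5.2915)
y = 2*√7 ≈ 5.2915
(m(-5, 8) + V)*y = (-4 + 28)*(2*√7) = 24*(2*√7) = 48*√7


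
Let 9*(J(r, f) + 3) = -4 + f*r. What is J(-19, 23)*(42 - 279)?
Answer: 12324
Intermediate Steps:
J(r, f) = -31/9 + f*r/9 (J(r, f) = -3 + (-4 + f*r)/9 = -3 + (-4/9 + f*r/9) = -31/9 + f*r/9)
J(-19, 23)*(42 - 279) = (-31/9 + (⅑)*23*(-19))*(42 - 279) = (-31/9 - 437/9)*(-237) = -52*(-237) = 12324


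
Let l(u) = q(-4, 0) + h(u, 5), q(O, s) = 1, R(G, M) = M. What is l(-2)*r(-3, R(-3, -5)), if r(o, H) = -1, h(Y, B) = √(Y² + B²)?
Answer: -1 - √29 ≈ -6.3852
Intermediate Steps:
h(Y, B) = √(B² + Y²)
l(u) = 1 + √(25 + u²) (l(u) = 1 + √(5² + u²) = 1 + √(25 + u²))
l(-2)*r(-3, R(-3, -5)) = (1 + √(25 + (-2)²))*(-1) = (1 + √(25 + 4))*(-1) = (1 + √29)*(-1) = -1 - √29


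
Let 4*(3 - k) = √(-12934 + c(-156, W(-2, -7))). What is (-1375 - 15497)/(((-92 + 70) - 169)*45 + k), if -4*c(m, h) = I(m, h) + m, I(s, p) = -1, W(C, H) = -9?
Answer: 1030856704/524965475 - 44992*I*√5731/524965475 ≈ 1.9637 - 0.0064881*I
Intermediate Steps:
c(m, h) = ¼ - m/4 (c(m, h) = -(-1 + m)/4 = ¼ - m/4)
k = 3 - 3*I*√5731/8 (k = 3 - √(-12934 + (¼ - ¼*(-156)))/4 = 3 - √(-12934 + (¼ + 39))/4 = 3 - √(-12934 + 157/4)/4 = 3 - 3*I*√5731/8 ≈ 3.0 - 28.389*I)
(-1375 - 15497)/(((-92 + 70) - 169)*45 + k) = (-1375 - 15497)/(((-92 + 70) - 169)*45 + (3 - 3*I*√5731/8)) = -16872/((-22 - 169)*45 + (3 - 3*I*√5731/8)) = -16872/(-191*45 + (3 - 3*I*√5731/8)) = -16872/(-8595 + (3 - 3*I*√5731/8)) = -16872/(-8592 - 3*I*√5731/8)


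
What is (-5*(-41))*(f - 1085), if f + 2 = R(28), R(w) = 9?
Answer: -220990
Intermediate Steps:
f = 7 (f = -2 + 9 = 7)
(-5*(-41))*(f - 1085) = (-5*(-41))*(7 - 1085) = 205*(-1078) = -220990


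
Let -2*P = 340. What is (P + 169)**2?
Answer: 1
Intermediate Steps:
P = -170 (P = -1/2*340 = -170)
(P + 169)**2 = (-170 + 169)**2 = (-1)**2 = 1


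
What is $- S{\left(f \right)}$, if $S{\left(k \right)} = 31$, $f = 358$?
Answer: $-31$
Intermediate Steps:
$- S{\left(f \right)} = \left(-1\right) 31 = -31$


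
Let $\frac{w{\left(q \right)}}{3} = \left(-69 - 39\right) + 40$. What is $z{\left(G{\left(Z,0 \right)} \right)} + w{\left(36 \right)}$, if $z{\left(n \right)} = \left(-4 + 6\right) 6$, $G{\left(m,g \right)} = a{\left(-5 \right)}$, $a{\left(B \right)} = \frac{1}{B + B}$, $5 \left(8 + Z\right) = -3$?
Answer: $-192$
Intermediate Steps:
$Z = - \frac{43}{5}$ ($Z = -8 + \frac{1}{5} \left(-3\right) = -8 - \frac{3}{5} = - \frac{43}{5} \approx -8.6$)
$a{\left(B \right)} = \frac{1}{2 B}$
$G{\left(m,g \right)} = - \frac{1}{10}$ ($G{\left(m,g \right)} = \frac{1}{2 \left(-5\right)} = \frac{1}{2} \left(- \frac{1}{5}\right) = - \frac{1}{10}$)
$w{\left(q \right)} = -204$ ($w{\left(q \right)} = 3 \left(\left(-69 - 39\right) + 40\right) = 3 \left(-108 + 40\right) = 3 \left(-68\right) = -204$)
$z{\left(n \right)} = 12$ ($z{\left(n \right)} = 2 \cdot 6 = 12$)
$z{\left(G{\left(Z,0 \right)} \right)} + w{\left(36 \right)} = 12 - 204 = -192$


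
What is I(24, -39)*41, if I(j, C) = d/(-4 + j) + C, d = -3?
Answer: -32103/20 ≈ -1605.2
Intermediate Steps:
I(j, C) = C - 3/(-4 + j) (I(j, C) = -3/(-4 + j) + C = C - 3/(-4 + j))
I(24, -39)*41 = ((-3 - 4*(-39) - 39*24)/(-4 + 24))*41 = ((-3 + 156 - 936)/20)*41 = ((1/20)*(-783))*41 = -783/20*41 = -32103/20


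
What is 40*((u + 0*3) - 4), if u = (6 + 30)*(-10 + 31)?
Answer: 30080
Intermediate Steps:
u = 756 (u = 36*21 = 756)
40*((u + 0*3) - 4) = 40*((756 + 0*3) - 4) = 40*((756 + 0) - 4) = 40*(756 - 4) = 40*752 = 30080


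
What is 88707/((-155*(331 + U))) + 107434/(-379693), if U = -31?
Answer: -12892369317/5885241500 ≈ -2.1906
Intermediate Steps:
88707/((-155*(331 + U))) + 107434/(-379693) = 88707/((-155*(331 - 31))) + 107434/(-379693) = 88707/((-155*300)) + 107434*(-1/379693) = 88707/(-46500) - 107434/379693 = 88707*(-1/46500) - 107434/379693 = -29569/15500 - 107434/379693 = -12892369317/5885241500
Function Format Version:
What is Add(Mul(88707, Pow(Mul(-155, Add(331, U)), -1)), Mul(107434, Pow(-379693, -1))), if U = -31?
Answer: Rational(-12892369317, 5885241500) ≈ -2.1906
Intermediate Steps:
Add(Mul(88707, Pow(Mul(-155, Add(331, U)), -1)), Mul(107434, Pow(-379693, -1))) = Add(Mul(88707, Pow(Mul(-155, Add(331, -31)), -1)), Mul(107434, Pow(-379693, -1))) = Add(Mul(88707, Pow(Mul(-155, 300), -1)), Mul(107434, Rational(-1, 379693))) = Add(Mul(88707, Pow(-46500, -1)), Rational(-107434, 379693)) = Add(Mul(88707, Rational(-1, 46500)), Rational(-107434, 379693)) = Add(Rational(-29569, 15500), Rational(-107434, 379693)) = Rational(-12892369317, 5885241500)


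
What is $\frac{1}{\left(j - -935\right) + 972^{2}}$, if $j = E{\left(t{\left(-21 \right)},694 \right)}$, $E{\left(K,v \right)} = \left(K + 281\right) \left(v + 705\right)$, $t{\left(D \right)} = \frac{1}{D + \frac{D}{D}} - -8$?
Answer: $\frac{20}{26999201} \approx 7.4076 \cdot 10^{-7}$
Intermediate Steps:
$t{\left(D \right)} = 8 + \frac{1}{1 + D}$ ($t{\left(D \right)} = \frac{1}{D + 1} + 8 = \frac{1}{1 + D} + 8 = 8 + \frac{1}{1 + D}$)
$E{\left(K,v \right)} = \left(281 + K\right) \left(705 + v\right)$
$j = \frac{8084821}{20}$ ($j = 198105 + 281 \cdot 694 + 705 \frac{9 + 8 \left(-21\right)}{1 - 21} + \frac{9 + 8 \left(-21\right)}{1 - 21} \cdot 694 = 198105 + 195014 + 705 \frac{9 - 168}{-20} + \frac{9 - 168}{-20} \cdot 694 = 198105 + 195014 + 705 \left(\left(- \frac{1}{20}\right) \left(-159\right)\right) + \left(- \frac{1}{20}\right) \left(-159\right) 694 = 198105 + 195014 + 705 \cdot \frac{159}{20} + \frac{159}{20} \cdot 694 = 198105 + 195014 + \frac{22419}{4} + \frac{55173}{10} = \frac{8084821}{20} \approx 4.0424 \cdot 10^{5}$)
$\frac{1}{\left(j - -935\right) + 972^{2}} = \frac{1}{\left(\frac{8084821}{20} - -935\right) + 972^{2}} = \frac{1}{\left(\frac{8084821}{20} + 935\right) + 944784} = \frac{1}{\frac{8103521}{20} + 944784} = \frac{1}{\frac{26999201}{20}} = \frac{20}{26999201}$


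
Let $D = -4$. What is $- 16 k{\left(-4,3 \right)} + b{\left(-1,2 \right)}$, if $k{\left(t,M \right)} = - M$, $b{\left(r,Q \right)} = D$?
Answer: $44$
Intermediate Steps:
$b{\left(r,Q \right)} = -4$
$- 16 k{\left(-4,3 \right)} + b{\left(-1,2 \right)} = - 16 \left(\left(-1\right) 3\right) - 4 = \left(-16\right) \left(-3\right) - 4 = 48 - 4 = 44$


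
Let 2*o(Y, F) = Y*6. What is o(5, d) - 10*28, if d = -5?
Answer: -265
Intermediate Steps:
o(Y, F) = 3*Y (o(Y, F) = (Y*6)/2 = (6*Y)/2 = 3*Y)
o(5, d) - 10*28 = 3*5 - 10*28 = 15 - 280 = -265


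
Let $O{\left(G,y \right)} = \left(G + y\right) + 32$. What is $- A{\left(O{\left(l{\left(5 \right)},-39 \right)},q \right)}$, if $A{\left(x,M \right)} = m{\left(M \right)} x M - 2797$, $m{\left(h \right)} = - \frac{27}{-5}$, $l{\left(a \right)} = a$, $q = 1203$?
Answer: $\frac{78947}{5} \approx 15789.0$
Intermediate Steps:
$m{\left(h \right)} = \frac{27}{5}$ ($m{\left(h \right)} = \left(-27\right) \left(- \frac{1}{5}\right) = \frac{27}{5}$)
$O{\left(G,y \right)} = 32 + G + y$
$A{\left(x,M \right)} = -2797 + \frac{27 M x}{5}$ ($A{\left(x,M \right)} = \frac{27 x}{5} M - 2797 = \frac{27 M x}{5} - 2797 = -2797 + \frac{27 M x}{5}$)
$- A{\left(O{\left(l{\left(5 \right)},-39 \right)},q \right)} = - (-2797 + \frac{27}{5} \cdot 1203 \left(32 + 5 - 39\right)) = - (-2797 + \frac{27}{5} \cdot 1203 \left(-2\right)) = - (-2797 - \frac{64962}{5}) = \left(-1\right) \left(- \frac{78947}{5}\right) = \frac{78947}{5}$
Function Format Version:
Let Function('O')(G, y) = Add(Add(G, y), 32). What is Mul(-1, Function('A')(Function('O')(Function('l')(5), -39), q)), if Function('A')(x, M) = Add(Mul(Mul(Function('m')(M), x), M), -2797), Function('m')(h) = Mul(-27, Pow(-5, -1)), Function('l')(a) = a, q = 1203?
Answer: Rational(78947, 5) ≈ 15789.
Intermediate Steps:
Function('m')(h) = Rational(27, 5) (Function('m')(h) = Mul(-27, Rational(-1, 5)) = Rational(27, 5))
Function('O')(G, y) = Add(32, G, y)
Function('A')(x, M) = Add(-2797, Mul(Rational(27, 5), M, x)) (Function('A')(x, M) = Add(Mul(Mul(Rational(27, 5), x), M), -2797) = Add(Mul(Rational(27, 5), M, x), -2797) = Add(-2797, Mul(Rational(27, 5), M, x)))
Mul(-1, Function('A')(Function('O')(Function('l')(5), -39), q)) = Mul(-1, Add(-2797, Mul(Rational(27, 5), 1203, Add(32, 5, -39)))) = Mul(-1, Add(-2797, Mul(Rational(27, 5), 1203, -2))) = Mul(-1, Add(-2797, Rational(-64962, 5))) = Mul(-1, Rational(-78947, 5)) = Rational(78947, 5)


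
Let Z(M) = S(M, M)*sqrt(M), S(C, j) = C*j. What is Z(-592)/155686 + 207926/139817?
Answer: 207926/139817 + 700928*I*sqrt(37)/77843 ≈ 1.4871 + 54.771*I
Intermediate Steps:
Z(M) = M**(5/2) (Z(M) = (M*M)*sqrt(M) = M**2*sqrt(M) = M**(5/2))
Z(-592)/155686 + 207926/139817 = (-592)**(5/2)/155686 + 207926/139817 = (1401856*I*sqrt(37))*(1/155686) + 207926*(1/139817) = 700928*I*sqrt(37)/77843 + 207926/139817 = 207926/139817 + 700928*I*sqrt(37)/77843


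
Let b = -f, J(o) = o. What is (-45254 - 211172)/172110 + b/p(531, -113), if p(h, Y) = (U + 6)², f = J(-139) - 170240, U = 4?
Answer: 2929828709/1721100 ≈ 1702.3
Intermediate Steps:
f = -170379 (f = -139 - 170240 = -170379)
p(h, Y) = 100 (p(h, Y) = (4 + 6)² = 10² = 100)
b = 170379 (b = -1*(-170379) = 170379)
(-45254 - 211172)/172110 + b/p(531, -113) = (-45254 - 211172)/172110 + 170379/100 = -256426*1/172110 + 170379*(1/100) = -128213/86055 + 170379/100 = 2929828709/1721100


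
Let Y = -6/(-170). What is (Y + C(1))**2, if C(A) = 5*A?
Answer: 183184/7225 ≈ 25.354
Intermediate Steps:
Y = 3/85 (Y = -6*(-1/170) = 3/85 ≈ 0.035294)
(Y + C(1))**2 = (3/85 + 5*1)**2 = (3/85 + 5)**2 = (428/85)**2 = 183184/7225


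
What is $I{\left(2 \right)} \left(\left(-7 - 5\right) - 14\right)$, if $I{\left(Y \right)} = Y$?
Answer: $-52$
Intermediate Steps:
$I{\left(2 \right)} \left(\left(-7 - 5\right) - 14\right) = 2 \left(\left(-7 - 5\right) - 14\right) = 2 \left(-12 - 14\right) = 2 \left(-26\right) = -52$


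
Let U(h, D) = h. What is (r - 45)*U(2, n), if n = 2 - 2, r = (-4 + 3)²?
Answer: -88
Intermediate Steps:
r = 1 (r = (-1)² = 1)
n = 0
(r - 45)*U(2, n) = (1 - 45)*2 = -44*2 = -88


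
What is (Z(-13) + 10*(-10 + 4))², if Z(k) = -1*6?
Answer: 4356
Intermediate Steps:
Z(k) = -6
(Z(-13) + 10*(-10 + 4))² = (-6 + 10*(-10 + 4))² = (-6 + 10*(-6))² = (-6 - 60)² = (-66)² = 4356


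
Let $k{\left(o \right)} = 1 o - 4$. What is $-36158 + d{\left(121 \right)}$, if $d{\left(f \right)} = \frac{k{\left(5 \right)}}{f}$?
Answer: $- \frac{4375117}{121} \approx -36158.0$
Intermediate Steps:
$k{\left(o \right)} = -4 + o$ ($k{\left(o \right)} = o - 4 = -4 + o$)
$d{\left(f \right)} = \frac{1}{f}$ ($d{\left(f \right)} = \frac{-4 + 5}{f} = 1 \frac{1}{f} = \frac{1}{f}$)
$-36158 + d{\left(121 \right)} = -36158 + \frac{1}{121} = - \frac{4375117}{121}$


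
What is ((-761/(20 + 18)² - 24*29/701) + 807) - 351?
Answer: 460044779/1012244 ≈ 454.48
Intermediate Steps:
((-761/(20 + 18)² - 24*29/701) + 807) - 351 = ((-761/(38²) - 696*1/701) + 807) - 351 = ((-761/1444 - 696/701) + 807) - 351 = (-1538485/1012244 + 807) - 351 = 815342423/1012244 - 351 = 460044779/1012244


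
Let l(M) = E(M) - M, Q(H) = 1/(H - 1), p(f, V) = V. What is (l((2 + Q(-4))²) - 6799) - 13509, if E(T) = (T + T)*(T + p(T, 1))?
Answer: -12677353/625 ≈ -20284.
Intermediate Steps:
Q(H) = 1/(-1 + H)
E(T) = 2*T*(1 + T) (E(T) = (T + T)*(T + 1) = (2*T)*(1 + T) = 2*T*(1 + T))
l(M) = -M + 2*M*(1 + M) (l(M) = 2*M*(1 + M) - M = -M + 2*M*(1 + M))
(l((2 + Q(-4))²) - 6799) - 13509 = ((2 + 1/(-1 - 4))²*(1 + 2*(2 + 1/(-1 - 4))²) - 6799) - 13509 = ((2 + 1/(-5))²*(1 + 2*(2 + 1/(-5))²) - 6799) - 13509 = ((2 - ⅕)²*(1 + 2*(2 - ⅕)²) - 6799) - 13509 = ((9/5)²*(1 + 2*(9/5)²) - 6799) - 13509 = (81*(1 + 2*(81/25))/25 - 6799) - 13509 = (81*(1 + 162/25)/25 - 6799) - 13509 = ((81/25)*(187/25) - 6799) - 13509 = (15147/625 - 6799) - 13509 = -4234228/625 - 13509 = -12677353/625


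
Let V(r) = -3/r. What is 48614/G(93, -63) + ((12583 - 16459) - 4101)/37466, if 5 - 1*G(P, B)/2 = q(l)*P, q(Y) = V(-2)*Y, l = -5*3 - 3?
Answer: 445307965/47132228 ≈ 9.4481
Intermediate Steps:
l = -18 (l = -15 - 3 = -18)
q(Y) = 3*Y/2 (q(Y) = (-3/(-2))*Y = (-3*(-½))*Y = 3*Y/2)
G(P, B) = 10 + 54*P (G(P, B) = 10 - 2*(3/2)*(-18)*P = 10 - (-54)*P = 10 + 54*P)
48614/G(93, -63) + ((12583 - 16459) - 4101)/37466 = 48614/(10 + 54*93) + ((12583 - 16459) - 4101)/37466 = 48614/(10 + 5022) + (-3876 - 4101)*(1/37466) = 48614/5032 - 7977*1/37466 = 48614*(1/5032) - 7977/37466 = 24307/2516 - 7977/37466 = 445307965/47132228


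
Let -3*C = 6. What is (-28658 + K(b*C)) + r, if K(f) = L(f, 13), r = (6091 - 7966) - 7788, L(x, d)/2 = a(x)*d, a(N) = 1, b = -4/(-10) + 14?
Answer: -38295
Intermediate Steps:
C = -2 (C = -⅓*6 = -2)
b = 72/5 (b = -4*(-⅒) + 14 = ⅖ + 14 = 72/5 ≈ 14.400)
L(x, d) = 2*d (L(x, d) = 2*(1*d) = 2*d)
r = -9663 (r = -1875 - 7788 = -9663)
K(f) = 26 (K(f) = 2*13 = 26)
(-28658 + K(b*C)) + r = (-28658 + 26) - 9663 = -28632 - 9663 = -38295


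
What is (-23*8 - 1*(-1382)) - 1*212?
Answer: 986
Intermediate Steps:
(-23*8 - 1*(-1382)) - 1*212 = (-184 + 1382) - 212 = 1198 - 212 = 986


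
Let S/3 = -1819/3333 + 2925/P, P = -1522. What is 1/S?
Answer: -1690942/12517543 ≈ -0.13509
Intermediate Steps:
S = -12517543/1690942 (S = 3*(-1819/3333 + 2925/(-1522)) = 3*(-1819*1/3333 + 2925*(-1/1522)) = 3*(-1819/3333 - 2925/1522) = 3*(-12517543/5072826) = -12517543/1690942 ≈ -7.4027)
1/S = 1/(-12517543/1690942) = -1690942/12517543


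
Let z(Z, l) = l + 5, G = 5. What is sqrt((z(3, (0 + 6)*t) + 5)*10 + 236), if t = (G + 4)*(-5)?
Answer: 2*I*sqrt(591) ≈ 48.621*I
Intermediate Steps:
t = -45 (t = (5 + 4)*(-5) = 9*(-5) = -45)
z(Z, l) = 5 + l
sqrt((z(3, (0 + 6)*t) + 5)*10 + 236) = sqrt(((5 + (0 + 6)*(-45)) + 5)*10 + 236) = sqrt(((5 + 6*(-45)) + 5)*10 + 236) = sqrt(((5 - 270) + 5)*10 + 236) = sqrt((-265 + 5)*10 + 236) = sqrt(-260*10 + 236) = sqrt(-2600 + 236) = sqrt(-2364) = 2*I*sqrt(591)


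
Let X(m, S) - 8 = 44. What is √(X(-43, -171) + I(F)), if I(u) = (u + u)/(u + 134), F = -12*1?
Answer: 2*√48190/61 ≈ 7.1974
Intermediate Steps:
X(m, S) = 52 (X(m, S) = 8 + 44 = 52)
F = -12
I(u) = 2*u/(134 + u) (I(u) = (2*u)/(134 + u) = 2*u/(134 + u))
√(X(-43, -171) + I(F)) = √(52 + 2*(-12)/(134 - 12)) = √(52 + 2*(-12)/122) = √(52 + 2*(-12)*(1/122)) = √(52 - 12/61) = √(3160/61) = 2*√48190/61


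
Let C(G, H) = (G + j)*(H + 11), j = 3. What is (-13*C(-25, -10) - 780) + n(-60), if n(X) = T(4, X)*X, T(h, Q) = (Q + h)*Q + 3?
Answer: -202274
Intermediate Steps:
C(G, H) = (3 + G)*(11 + H) (C(G, H) = (G + 3)*(H + 11) = (3 + G)*(11 + H))
T(h, Q) = 3 + Q*(Q + h) (T(h, Q) = Q*(Q + h) + 3 = 3 + Q*(Q + h))
n(X) = X*(3 + X² + 4*X) (n(X) = (3 + X² + X*4)*X = (3 + X² + 4*X)*X = X*(3 + X² + 4*X))
(-13*C(-25, -10) - 780) + n(-60) = (-13*(33 + 3*(-10) + 11*(-25) - 25*(-10)) - 780) - 60*(3 + (-60)² + 4*(-60)) = (-13*(33 - 30 - 275 + 250) - 780) - 60*(3 + 3600 - 240) = (-13*(-22) - 780) - 60*3363 = (286 - 780) - 201780 = -494 - 201780 = -202274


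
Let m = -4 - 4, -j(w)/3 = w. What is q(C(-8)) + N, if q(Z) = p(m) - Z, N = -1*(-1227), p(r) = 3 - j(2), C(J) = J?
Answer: 1244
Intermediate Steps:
j(w) = -3*w
m = -8
p(r) = 9 (p(r) = 3 - (-3)*2 = 3 - 1*(-6) = 3 + 6 = 9)
N = 1227
q(Z) = 9 - Z
q(C(-8)) + N = (9 - 1*(-8)) + 1227 = (9 + 8) + 1227 = 17 + 1227 = 1244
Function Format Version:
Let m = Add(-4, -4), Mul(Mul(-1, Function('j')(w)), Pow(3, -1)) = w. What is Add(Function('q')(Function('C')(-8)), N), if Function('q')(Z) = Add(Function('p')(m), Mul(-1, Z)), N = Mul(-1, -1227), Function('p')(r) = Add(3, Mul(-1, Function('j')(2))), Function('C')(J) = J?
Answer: 1244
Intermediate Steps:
Function('j')(w) = Mul(-3, w)
m = -8
Function('p')(r) = 9 (Function('p')(r) = Add(3, Mul(-1, Mul(-3, 2))) = Add(3, Mul(-1, -6)) = Add(3, 6) = 9)
N = 1227
Function('q')(Z) = Add(9, Mul(-1, Z))
Add(Function('q')(Function('C')(-8)), N) = Add(Add(9, Mul(-1, -8)), 1227) = Add(Add(9, 8), 1227) = Add(17, 1227) = 1244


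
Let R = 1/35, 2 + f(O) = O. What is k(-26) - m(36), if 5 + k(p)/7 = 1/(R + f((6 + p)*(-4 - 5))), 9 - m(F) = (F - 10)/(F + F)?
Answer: -3260027/74772 ≈ -43.600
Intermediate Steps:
f(O) = -2 + O
R = 1/35 ≈ 0.028571
m(F) = 9 - (-10 + F)/(2*F) (m(F) = 9 - (F - 10)/(F + F) = 9 - (-10 + F)/(2*F))
k(p) = -35 + 7/(-1959/35 - 9*p) (k(p) = -35 + 7/(1/35 + (-2 + (6 + p)*(-4 - 5))) = -35 + 7/(1/35 + (-2 + (6 + p)*(-9))) = -35 + 7/(1/35 + (-2 + (-54 - 9*p))) = -35 + 7/(1/35 + (-56 - 9*p)) = -35 + 7/(-1959/35 - 9*p))
k(-26) - m(36) = 35*(-1966 - 315*(-26))/(3*(653 + 105*(-26))) - (17/2 + 5/36) = 35*(-1966 + 8190)/(3*(653 - 2730)) - (17/2 + 5*(1/36)) = (35/3)*6224/(-2077) - (17/2 + 5/36) = (35/3)*(-1/2077)*6224 - 1*311/36 = -217840/6231 - 311/36 = -3260027/74772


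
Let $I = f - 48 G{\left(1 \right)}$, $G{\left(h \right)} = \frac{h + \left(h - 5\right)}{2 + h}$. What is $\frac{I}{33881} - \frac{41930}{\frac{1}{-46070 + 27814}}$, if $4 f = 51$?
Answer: $\frac{103740109218163}{135524} \approx 7.6547 \cdot 10^{8}$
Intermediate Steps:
$G{\left(h \right)} = \frac{-5 + 2 h}{2 + h}$ ($G{\left(h \right)} = \frac{h + \left(h - 5\right)}{2 + h} = \frac{h + \left(-5 + h\right)}{2 + h} = \frac{-5 + 2 h}{2 + h}$)
$f = \frac{51}{4}$ ($f = \frac{1}{4} \cdot 51 = \frac{51}{4} \approx 12.75$)
$I = \frac{243}{4}$ ($I = \frac{51}{4} - 48 \frac{-5 + 2 \cdot 1}{2 + 1} = \frac{51}{4} - 48 \frac{-5 + 2}{3} = \frac{51}{4} - 48 \cdot \frac{1}{3} \left(-3\right) = \frac{51}{4} - -48 = \frac{51}{4} + 48 = \frac{243}{4} \approx 60.75$)
$\frac{I}{33881} - \frac{41930}{\frac{1}{-46070 + 27814}} = \frac{243}{4 \cdot 33881} - \frac{41930}{\frac{1}{-46070 + 27814}} = \frac{243}{4} \cdot \frac{1}{33881} - \frac{41930}{\frac{1}{-18256}} = \frac{243}{135524} - \frac{41930}{- \frac{1}{18256}} = \frac{243}{135524} - -765474080 = \frac{243}{135524} + 765474080 = \frac{103740109218163}{135524}$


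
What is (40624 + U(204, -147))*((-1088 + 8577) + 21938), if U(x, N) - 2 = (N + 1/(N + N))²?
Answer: 52766837668673/28812 ≈ 1.8314e+9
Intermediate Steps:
U(x, N) = 2 + (N + 1/(2*N))² (U(x, N) = 2 + (N + 1/(N + N))² = 2 + (N + 1/(2*N))²)
(40624 + U(204, -147))*((-1088 + 8577) + 21938) = (40624 + (3 + (-147)² + (¼)/(-147)²))*((-1088 + 8577) + 21938) = (40624 + (3 + 21609 + (¼)*(1/21609)))*(7489 + 21938) = (40624 + (3 + 21609 + 1/86436))*29427 = (40624 + 1868054833/86436)*29427 = (5379430897/86436)*29427 = 52766837668673/28812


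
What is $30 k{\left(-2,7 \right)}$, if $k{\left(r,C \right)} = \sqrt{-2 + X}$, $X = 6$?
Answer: $60$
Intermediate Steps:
$k{\left(r,C \right)} = 2$ ($k{\left(r,C \right)} = \sqrt{-2 + 6} = \sqrt{4} = 2$)
$30 k{\left(-2,7 \right)} = 30 \cdot 2 = 60$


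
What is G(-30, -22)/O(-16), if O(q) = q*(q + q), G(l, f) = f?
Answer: -11/256 ≈ -0.042969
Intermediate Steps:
O(q) = 2*q**2 (O(q) = q*(2*q) = 2*q**2)
G(-30, -22)/O(-16) = -22/(2*(-16)**2) = -22/(2*256) = -22/512 = -22*1/512 = -11/256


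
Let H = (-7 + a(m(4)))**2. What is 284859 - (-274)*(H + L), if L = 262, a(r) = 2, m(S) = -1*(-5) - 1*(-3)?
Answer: 363497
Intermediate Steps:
m(S) = 8 (m(S) = 5 + 3 = 8)
H = 25 (H = (-7 + 2)**2 = (-5)**2 = 25)
284859 - (-274)*(H + L) = 284859 - (-274)*(25 + 262) = 284859 - (-274)*287 = 284859 - 1*(-78638) = 284859 + 78638 = 363497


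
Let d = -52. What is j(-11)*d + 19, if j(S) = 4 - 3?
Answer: -33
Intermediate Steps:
j(S) = 1
j(-11)*d + 19 = 1*(-52) + 19 = -52 + 19 = -33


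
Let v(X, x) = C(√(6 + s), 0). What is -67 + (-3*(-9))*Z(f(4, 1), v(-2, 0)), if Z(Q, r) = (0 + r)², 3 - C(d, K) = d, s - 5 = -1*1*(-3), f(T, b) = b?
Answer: 554 - 162*√14 ≈ -52.148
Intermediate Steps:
s = 8 (s = 5 - 1*1*(-3) = 5 - 1*(-3) = 5 + 3 = 8)
C(d, K) = 3 - d
v(X, x) = 3 - √14 (v(X, x) = 3 - √(6 + 8) = 3 - √14)
Z(Q, r) = r²
-67 + (-3*(-9))*Z(f(4, 1), v(-2, 0)) = -67 + (-3*(-9))*(3 - √14)² = -67 + 27*(3 - √14)²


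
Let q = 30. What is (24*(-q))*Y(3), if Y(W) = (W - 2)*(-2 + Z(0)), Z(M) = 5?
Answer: -2160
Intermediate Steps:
Y(W) = -6 + 3*W (Y(W) = (W - 2)*(-2 + 5) = (-2 + W)*3 = -6 + 3*W)
(24*(-q))*Y(3) = (24*(-1*30))*(-6 + 3*3) = (24*(-30))*(-6 + 9) = -720*3 = -2160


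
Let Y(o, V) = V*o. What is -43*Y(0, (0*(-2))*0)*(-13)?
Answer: 0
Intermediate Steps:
-43*Y(0, (0*(-2))*0)*(-13) = -43*(0*(-2))*0*0*(-13) = -43*0*0*0*(-13) = -0*0*(-13) = -43*0*(-13) = 0*(-13) = 0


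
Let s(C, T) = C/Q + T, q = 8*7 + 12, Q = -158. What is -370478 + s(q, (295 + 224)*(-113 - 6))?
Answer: -34146915/79 ≈ -4.3224e+5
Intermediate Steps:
q = 68 (q = 56 + 12 = 68)
s(C, T) = T - C/158 (s(C, T) = C/(-158) + T = C*(-1/158) + T = -C/158 + T = T - C/158)
-370478 + s(q, (295 + 224)*(-113 - 6)) = -370478 + ((295 + 224)*(-113 - 6) - 1/158*68) = -370478 + (519*(-119) - 34/79) = -370478 + (-61761 - 34/79) = -370478 - 4879153/79 = -34146915/79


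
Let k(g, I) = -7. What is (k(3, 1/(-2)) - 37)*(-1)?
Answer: 44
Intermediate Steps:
(k(3, 1/(-2)) - 37)*(-1) = (-7 - 37)*(-1) = -44*(-1) = 44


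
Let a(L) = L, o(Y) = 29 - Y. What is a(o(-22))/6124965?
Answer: 17/2041655 ≈ 8.3266e-6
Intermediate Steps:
a(o(-22))/6124965 = (29 - 1*(-22))/6124965 = (29 + 22)*(1/6124965) = 51*(1/6124965) = 17/2041655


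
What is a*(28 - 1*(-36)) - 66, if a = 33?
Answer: 2046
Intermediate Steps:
a*(28 - 1*(-36)) - 66 = 33*(28 - 1*(-36)) - 66 = 33*(28 + 36) - 66 = 33*64 - 66 = 2112 - 66 = 2046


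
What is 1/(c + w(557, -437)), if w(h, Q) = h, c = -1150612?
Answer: -1/1150055 ≈ -8.6952e-7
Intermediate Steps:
1/(c + w(557, -437)) = 1/(-1150612 + 557) = 1/(-1150055) = -1/1150055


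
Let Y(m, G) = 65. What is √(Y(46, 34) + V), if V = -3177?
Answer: 2*I*√778 ≈ 55.785*I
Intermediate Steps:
√(Y(46, 34) + V) = √(65 - 3177) = √(-3112) = 2*I*√778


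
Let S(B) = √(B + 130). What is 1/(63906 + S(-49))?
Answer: 1/63915 ≈ 1.5646e-5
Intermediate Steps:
S(B) = √(130 + B)
1/(63906 + S(-49)) = 1/(63906 + √(130 - 49)) = 1/(63906 + √81) = 1/(63906 + 9) = 1/63915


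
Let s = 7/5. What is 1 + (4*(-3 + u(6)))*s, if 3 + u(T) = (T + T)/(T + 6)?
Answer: -27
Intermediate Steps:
u(T) = -3 + 2*T/(6 + T) (u(T) = -3 + (T + T)/(T + 6) = -3 + (2*T)/(6 + T) = -3 + 2*T/(6 + T))
s = 7/5 (s = 7*(1/5) = 7/5 ≈ 1.4000)
1 + (4*(-3 + u(6)))*s = 1 + (4*(-3 + (-18 - 1*6)/(6 + 6)))*(7/5) = 1 + (4*(-3 + (-18 - 6)/12))*(7/5) = 1 + (4*(-3 + (1/12)*(-24)))*(7/5) = 1 + (4*(-3 - 2))*(7/5) = 1 + (4*(-5))*(7/5) = 1 - 20*7/5 = 1 - 28 = -27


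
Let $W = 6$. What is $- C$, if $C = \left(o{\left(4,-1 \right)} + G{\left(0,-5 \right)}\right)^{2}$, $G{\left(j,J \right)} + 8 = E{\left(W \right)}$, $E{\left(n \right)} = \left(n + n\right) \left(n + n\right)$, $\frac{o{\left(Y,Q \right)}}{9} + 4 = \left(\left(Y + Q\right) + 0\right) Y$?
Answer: $-43264$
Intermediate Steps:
$o{\left(Y,Q \right)} = -36 + 9 Y \left(Q + Y\right)$ ($o{\left(Y,Q \right)} = -36 + 9 \left(\left(Y + Q\right) + 0\right) Y = -36 + 9 \left(\left(Q + Y\right) + 0\right) Y = -36 + 9 \left(Q + Y\right) Y = -36 + 9 Y \left(Q + Y\right)$)
$E{\left(n \right)} = 4 n^{2}$ ($E{\left(n \right)} = 2 n 2 n = 4 n^{2}$)
$G{\left(j,J \right)} = 136$ ($G{\left(j,J \right)} = -8 + 4 \cdot 6^{2} = -8 + 4 \cdot 36 = -8 + 144 = 136$)
$C = 43264$ ($C = \left(\left(-36 + 9 \cdot 4^{2} + 9 \left(-1\right) 4\right) + 136\right)^{2} = \left(\left(-36 + 9 \cdot 16 - 36\right) + 136\right)^{2} = \left(\left(-36 + 144 - 36\right) + 136\right)^{2} = \left(72 + 136\right)^{2} = 208^{2} = 43264$)
$- C = \left(-1\right) 43264 = -43264$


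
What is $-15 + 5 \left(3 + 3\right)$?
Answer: $15$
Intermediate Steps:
$-15 + 5 \left(3 + 3\right) = -15 + 5 \cdot 6 = -15 + 30 = 15$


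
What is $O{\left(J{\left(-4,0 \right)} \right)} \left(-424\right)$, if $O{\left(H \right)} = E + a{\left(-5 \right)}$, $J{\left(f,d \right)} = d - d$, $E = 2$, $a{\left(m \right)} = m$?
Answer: $1272$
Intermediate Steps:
$J{\left(f,d \right)} = 0$
$O{\left(H \right)} = -3$ ($O{\left(H \right)} = 2 - 5 = -3$)
$O{\left(J{\left(-4,0 \right)} \right)} \left(-424\right) = \left(-3\right) \left(-424\right) = 1272$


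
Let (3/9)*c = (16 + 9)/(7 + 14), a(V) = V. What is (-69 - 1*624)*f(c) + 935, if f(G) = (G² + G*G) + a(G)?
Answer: -134530/7 ≈ -19219.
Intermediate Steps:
c = 25/7 (c = 3*((16 + 9)/(7 + 14)) = 3*(25/21) = 25/7 ≈ 3.5714)
f(G) = G + 2*G² (f(G) = (G² + G*G) + G = (G² + G²) + G = 2*G² + G = G + 2*G²)
(-69 - 1*624)*f(c) + 935 = (-69 - 1*624)*(25*(1 + 2*(25/7))/7) + 935 = (-69 - 624)*(25*(1 + 50/7)/7) + 935 = -2475*57/7 + 935 = -693*1425/49 + 935 = -141075/7 + 935 = -134530/7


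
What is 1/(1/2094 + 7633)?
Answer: 2094/15983503 ≈ 0.00013101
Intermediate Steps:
1/(1/2094 + 7633) = 1/(15983503/2094) = 2094/15983503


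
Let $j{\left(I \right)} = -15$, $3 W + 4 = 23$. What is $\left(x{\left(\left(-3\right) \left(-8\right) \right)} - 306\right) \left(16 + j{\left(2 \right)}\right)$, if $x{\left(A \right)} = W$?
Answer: $- \frac{899}{3} \approx -299.67$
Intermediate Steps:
$W = \frac{19}{3}$ ($W = - \frac{4}{3} + \frac{1}{3} \cdot 23 = - \frac{4}{3} + \frac{23}{3} = \frac{19}{3} \approx 6.3333$)
$x{\left(A \right)} = \frac{19}{3}$
$\left(x{\left(\left(-3\right) \left(-8\right) \right)} - 306\right) \left(16 + j{\left(2 \right)}\right) = \left(\frac{19}{3} - 306\right) \left(16 - 15\right) = \left(- \frac{899}{3}\right) 1 = - \frac{899}{3}$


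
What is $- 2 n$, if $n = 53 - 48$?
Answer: $-10$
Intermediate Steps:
$n = 5$
$- 2 n = \left(-2\right) 5 = -10$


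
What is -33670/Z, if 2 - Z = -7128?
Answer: -3367/713 ≈ -4.7223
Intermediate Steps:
Z = 7130 (Z = 2 - 1*(-7128) = 2 + 7128 = 7130)
-33670/Z = -33670/7130 = -33670*1/7130 = -3367/713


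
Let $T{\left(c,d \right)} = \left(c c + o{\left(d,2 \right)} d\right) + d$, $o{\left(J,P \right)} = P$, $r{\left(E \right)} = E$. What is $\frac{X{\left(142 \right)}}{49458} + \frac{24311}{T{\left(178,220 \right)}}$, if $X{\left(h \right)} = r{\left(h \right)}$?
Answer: $\frac{603483143}{799834776} \approx 0.75451$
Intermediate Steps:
$T{\left(c,d \right)} = c^{2} + 3 d$ ($T{\left(c,d \right)} = \left(c c + 2 d\right) + d = \left(c^{2} + 2 d\right) + d = c^{2} + 3 d$)
$X{\left(h \right)} = h$
$\frac{X{\left(142 \right)}}{49458} + \frac{24311}{T{\left(178,220 \right)}} = \frac{142}{49458} + \frac{24311}{178^{2} + 3 \cdot 220} = 142 \cdot \frac{1}{49458} + \frac{24311}{31684 + 660} = \frac{71}{24729} + \frac{24311}{32344} = \frac{603483143}{799834776}$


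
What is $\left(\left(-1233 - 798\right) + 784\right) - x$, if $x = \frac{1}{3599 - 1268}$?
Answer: $- \frac{2906758}{2331} \approx -1247.0$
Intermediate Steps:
$x = \frac{1}{2331} \approx 0.000429$
$\left(\left(-1233 - 798\right) + 784\right) - x = \left(\left(-1233 - 798\right) + 784\right) - \frac{1}{2331} = \left(-2031 + 784\right) - \frac{1}{2331} = -1247 - \frac{1}{2331} = - \frac{2906758}{2331}$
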